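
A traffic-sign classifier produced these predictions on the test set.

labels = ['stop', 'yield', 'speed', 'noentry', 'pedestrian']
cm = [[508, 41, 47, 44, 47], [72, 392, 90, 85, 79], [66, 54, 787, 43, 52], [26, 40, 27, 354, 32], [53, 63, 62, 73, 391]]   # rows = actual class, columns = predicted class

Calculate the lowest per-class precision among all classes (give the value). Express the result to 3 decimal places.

0.591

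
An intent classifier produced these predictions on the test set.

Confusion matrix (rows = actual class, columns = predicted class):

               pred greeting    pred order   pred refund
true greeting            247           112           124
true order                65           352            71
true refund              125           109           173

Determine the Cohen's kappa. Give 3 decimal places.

Observed agreement pₒ = trace/N = 772/1378 = 0.5602
Expected agreement pₑ = Σ (rowᵢ·colᵢ)/N² = (483·437 + 488·573 + 407·368)/1378² = 0.3373
κ = (pₒ − pₑ)/(1 − pₑ) = (0.5602 − 0.3373)/(1 − 0.3373) = 0.336

0.336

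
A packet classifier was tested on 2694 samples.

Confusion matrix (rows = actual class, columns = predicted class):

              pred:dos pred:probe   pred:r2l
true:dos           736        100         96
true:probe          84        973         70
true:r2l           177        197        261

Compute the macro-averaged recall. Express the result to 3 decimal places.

0.688

Per-class recall (TP/(TP+FN)):
  dos: TP=736, FN=100+96=196 → 736/932 = 0.7897
  probe: TP=973, FN=84+70=154 → 973/1127 = 0.8634
  r2l: TP=261, FN=177+197=374 → 261/635 = 0.4110
Macro-recall = mean = (0.7897 + 0.8634 + 0.4110) / 3 = 0.688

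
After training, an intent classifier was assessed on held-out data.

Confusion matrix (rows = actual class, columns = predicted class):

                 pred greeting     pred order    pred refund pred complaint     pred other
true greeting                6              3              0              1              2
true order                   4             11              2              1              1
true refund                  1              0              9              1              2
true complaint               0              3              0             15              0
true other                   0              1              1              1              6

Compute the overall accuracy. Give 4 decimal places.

0.6620

Accuracy = trace / total = (6+11+9+15+6=47) / 71 = 47/71 = 0.6620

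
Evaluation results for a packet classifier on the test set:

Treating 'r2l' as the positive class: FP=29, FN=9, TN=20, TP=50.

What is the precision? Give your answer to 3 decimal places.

Precision = TP/(TP+FP) = 50/(50+29) = 50/79 = 0.633

0.633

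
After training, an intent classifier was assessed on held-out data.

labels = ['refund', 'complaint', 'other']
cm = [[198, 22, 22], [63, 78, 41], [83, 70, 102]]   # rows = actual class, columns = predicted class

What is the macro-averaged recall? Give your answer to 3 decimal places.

Per-class recall (TP/(TP+FN)):
  refund: TP=198, FN=22+22=44 → 198/242 = 0.8182
  complaint: TP=78, FN=63+41=104 → 78/182 = 0.4286
  other: TP=102, FN=83+70=153 → 102/255 = 0.4000
Macro-recall = mean = (0.8182 + 0.4286 + 0.4000) / 3 = 0.549

0.549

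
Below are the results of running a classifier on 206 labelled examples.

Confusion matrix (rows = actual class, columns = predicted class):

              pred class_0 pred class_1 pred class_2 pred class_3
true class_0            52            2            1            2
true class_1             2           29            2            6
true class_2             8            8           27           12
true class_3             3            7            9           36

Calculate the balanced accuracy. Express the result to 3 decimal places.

0.700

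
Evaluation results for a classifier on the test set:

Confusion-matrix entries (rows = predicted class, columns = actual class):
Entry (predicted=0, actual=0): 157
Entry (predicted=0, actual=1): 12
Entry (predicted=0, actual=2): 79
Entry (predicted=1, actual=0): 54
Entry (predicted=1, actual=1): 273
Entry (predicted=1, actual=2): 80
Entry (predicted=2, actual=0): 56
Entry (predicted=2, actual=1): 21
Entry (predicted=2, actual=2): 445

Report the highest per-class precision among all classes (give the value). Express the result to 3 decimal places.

0.852

Per-class precision (TP/(TP+FP)):
  0: TP=157, FP=12+79=91 → 157/248 = 0.6331
  1: TP=273, FP=54+80=134 → 273/407 = 0.6708
  2: TP=445, FP=56+21=77 → 445/522 = 0.8525
Highest is class '2' with precision = 0.852.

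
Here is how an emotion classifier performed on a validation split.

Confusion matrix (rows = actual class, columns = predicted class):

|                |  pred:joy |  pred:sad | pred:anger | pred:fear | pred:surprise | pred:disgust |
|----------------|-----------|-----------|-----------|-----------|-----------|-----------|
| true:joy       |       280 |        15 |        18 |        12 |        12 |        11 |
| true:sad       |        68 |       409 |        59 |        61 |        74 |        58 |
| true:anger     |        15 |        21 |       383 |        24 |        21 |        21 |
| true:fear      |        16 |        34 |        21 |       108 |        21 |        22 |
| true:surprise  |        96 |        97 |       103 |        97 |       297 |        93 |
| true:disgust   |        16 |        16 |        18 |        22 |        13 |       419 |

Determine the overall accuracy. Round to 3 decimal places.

Accuracy = trace / total = (280+409+383+108+297+419=1896) / 3071 = 1896/3071 = 0.617

0.617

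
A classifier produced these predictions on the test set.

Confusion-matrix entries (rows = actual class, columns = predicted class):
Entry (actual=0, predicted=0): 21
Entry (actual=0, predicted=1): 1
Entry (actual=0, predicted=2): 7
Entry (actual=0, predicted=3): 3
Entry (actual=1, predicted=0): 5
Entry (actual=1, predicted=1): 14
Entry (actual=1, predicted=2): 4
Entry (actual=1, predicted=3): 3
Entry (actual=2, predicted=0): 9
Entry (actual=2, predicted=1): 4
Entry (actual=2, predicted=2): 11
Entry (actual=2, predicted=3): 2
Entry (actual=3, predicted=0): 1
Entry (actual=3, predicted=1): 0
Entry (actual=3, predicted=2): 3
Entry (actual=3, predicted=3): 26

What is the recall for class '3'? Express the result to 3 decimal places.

recall = TP/(TP+FN).
3: TP=26, FN=1+0+3=4 → 26/30 = 0.8667

0.867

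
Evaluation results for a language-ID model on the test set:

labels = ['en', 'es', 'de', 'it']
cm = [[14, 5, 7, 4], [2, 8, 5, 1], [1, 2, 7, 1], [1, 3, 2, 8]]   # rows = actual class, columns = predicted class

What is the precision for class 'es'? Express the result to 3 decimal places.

0.444

precision = TP/(TP+FP).
es: TP=8, FP=5+2+3=10 → 8/18 = 0.4444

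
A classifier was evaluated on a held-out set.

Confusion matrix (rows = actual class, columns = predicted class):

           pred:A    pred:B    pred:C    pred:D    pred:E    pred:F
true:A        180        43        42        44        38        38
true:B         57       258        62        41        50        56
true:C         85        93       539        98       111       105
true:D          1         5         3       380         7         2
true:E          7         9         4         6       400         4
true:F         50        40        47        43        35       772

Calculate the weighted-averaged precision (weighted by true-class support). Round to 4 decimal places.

Per-class precision (TP/(TP+FP)):
  A: TP=180, FP=57+85+1+7+50=200 → 180/380 = 0.47368
  B: TP=258, FP=43+93+5+9+40=190 → 258/448 = 0.57589
  C: TP=539, FP=42+62+3+4+47=158 → 539/697 = 0.77331
  D: TP=380, FP=44+41+98+6+43=232 → 380/612 = 0.62092
  E: TP=400, FP=38+50+111+7+35=241 → 400/641 = 0.62402
  F: TP=772, FP=38+56+105+2+4=205 → 772/977 = 0.79017
Weighted-precision = Σ (supportᵢ/N)·precisionᵢ with N=3755: (385/3755)·0.47368 + (524/3755)·0.57589 + (1031/3755)·0.77331 + (398/3755)·0.62092 + (430/3755)·0.62402 + (987/3755)·0.79017 = 0.6862

0.6862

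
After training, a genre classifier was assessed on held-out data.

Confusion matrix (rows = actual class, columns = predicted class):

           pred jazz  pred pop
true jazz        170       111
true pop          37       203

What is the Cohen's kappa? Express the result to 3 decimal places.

0.441

Observed agreement pₒ = trace/N = 373/521 = 0.7159
Expected agreement pₑ = Σ (rowᵢ·colᵢ)/N² = (281·207 + 240·314)/521² = 0.4919
κ = (pₒ − pₑ)/(1 − pₑ) = (0.7159 − 0.4919)/(1 − 0.4919) = 0.441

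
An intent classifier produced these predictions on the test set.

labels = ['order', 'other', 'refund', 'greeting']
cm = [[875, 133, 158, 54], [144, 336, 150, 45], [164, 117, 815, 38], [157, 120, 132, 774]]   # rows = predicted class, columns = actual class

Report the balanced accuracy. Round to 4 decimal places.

0.6570

Balanced accuracy = mean of per-class recall.
  order: recall = 875/1340 = 0.65299
  other: recall = 336/706 = 0.47592
  refund: recall = 815/1255 = 0.64940
  greeting: recall = 774/911 = 0.84962
Mean = (0.65299 + 0.47592 + 0.64940 + 0.84962) / 4 = 0.6570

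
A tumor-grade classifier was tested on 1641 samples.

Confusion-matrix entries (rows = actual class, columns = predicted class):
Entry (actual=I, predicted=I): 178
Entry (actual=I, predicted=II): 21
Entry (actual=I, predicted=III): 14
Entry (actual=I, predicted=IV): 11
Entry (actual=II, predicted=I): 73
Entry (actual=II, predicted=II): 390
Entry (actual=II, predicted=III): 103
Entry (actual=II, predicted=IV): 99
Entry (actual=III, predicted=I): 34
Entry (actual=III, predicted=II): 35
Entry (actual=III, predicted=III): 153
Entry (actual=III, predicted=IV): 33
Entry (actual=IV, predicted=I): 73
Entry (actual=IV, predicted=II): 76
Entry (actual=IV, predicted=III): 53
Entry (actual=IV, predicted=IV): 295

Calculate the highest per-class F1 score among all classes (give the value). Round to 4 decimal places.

Per-class F1 score (2·TP/(2·TP+FP+FN)):
  I: TP=178, FP=73+34+73=180, FN=21+14+11=46 → 356/582 = 0.61168
  II: TP=390, FP=21+35+76=132, FN=73+103+99=275 → 780/1187 = 0.65712
  III: TP=153, FP=14+103+53=170, FN=34+35+33=102 → 306/578 = 0.52941
  IV: TP=295, FP=11+99+33=143, FN=73+76+53=202 → 590/935 = 0.63102
Highest is class 'II' with F1 score = 0.6571.

0.6571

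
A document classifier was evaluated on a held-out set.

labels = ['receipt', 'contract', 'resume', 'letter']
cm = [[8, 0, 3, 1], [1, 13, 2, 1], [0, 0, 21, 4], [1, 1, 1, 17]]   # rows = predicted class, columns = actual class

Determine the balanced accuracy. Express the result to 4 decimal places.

Balanced accuracy = mean of per-class recall.
  receipt: recall = 8/10 = 0.80000
  contract: recall = 13/14 = 0.92857
  resume: recall = 21/27 = 0.77778
  letter: recall = 17/23 = 0.73913
Mean = (0.80000 + 0.92857 + 0.77778 + 0.73913) / 4 = 0.8114

0.8114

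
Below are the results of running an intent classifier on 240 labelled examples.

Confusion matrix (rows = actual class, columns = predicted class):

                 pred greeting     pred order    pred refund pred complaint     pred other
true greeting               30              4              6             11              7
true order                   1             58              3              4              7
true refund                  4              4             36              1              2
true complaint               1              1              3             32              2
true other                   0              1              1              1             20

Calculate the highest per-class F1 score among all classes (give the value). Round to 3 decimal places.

0.823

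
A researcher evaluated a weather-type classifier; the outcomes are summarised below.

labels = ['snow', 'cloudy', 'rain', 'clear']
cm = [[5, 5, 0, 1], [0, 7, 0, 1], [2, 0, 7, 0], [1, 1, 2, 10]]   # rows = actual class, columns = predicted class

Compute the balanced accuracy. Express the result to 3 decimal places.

Balanced accuracy = mean of per-class recall.
  snow: recall = 5/11 = 0.4545
  cloudy: recall = 7/8 = 0.8750
  rain: recall = 7/9 = 0.7778
  clear: recall = 10/14 = 0.7143
Mean = (0.4545 + 0.8750 + 0.7778 + 0.7143) / 4 = 0.705

0.705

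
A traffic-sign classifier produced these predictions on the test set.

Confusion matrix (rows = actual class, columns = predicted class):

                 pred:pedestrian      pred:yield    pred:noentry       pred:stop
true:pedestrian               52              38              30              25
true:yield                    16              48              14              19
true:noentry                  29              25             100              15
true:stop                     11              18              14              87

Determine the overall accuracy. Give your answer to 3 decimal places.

Accuracy = trace / total = (52+48+100+87=287) / 541 = 287/541 = 0.530

0.530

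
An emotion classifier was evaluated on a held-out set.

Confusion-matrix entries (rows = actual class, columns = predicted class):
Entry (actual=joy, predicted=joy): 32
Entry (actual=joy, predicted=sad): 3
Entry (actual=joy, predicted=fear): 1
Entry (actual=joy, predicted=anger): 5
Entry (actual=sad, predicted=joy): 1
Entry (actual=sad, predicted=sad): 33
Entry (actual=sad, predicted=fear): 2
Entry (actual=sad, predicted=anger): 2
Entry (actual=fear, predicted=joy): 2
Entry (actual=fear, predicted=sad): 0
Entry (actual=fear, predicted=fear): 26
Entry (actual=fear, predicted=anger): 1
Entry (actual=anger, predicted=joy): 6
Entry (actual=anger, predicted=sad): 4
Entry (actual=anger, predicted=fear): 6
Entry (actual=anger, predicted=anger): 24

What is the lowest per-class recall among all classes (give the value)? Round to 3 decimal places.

0.600

Per-class recall (TP/(TP+FN)):
  joy: TP=32, FN=3+1+5=9 → 32/41 = 0.7805
  sad: TP=33, FN=1+2+2=5 → 33/38 = 0.8684
  fear: TP=26, FN=2+0+1=3 → 26/29 = 0.8966
  anger: TP=24, FN=6+4+6=16 → 24/40 = 0.6000
Lowest is class 'anger' with recall = 0.600.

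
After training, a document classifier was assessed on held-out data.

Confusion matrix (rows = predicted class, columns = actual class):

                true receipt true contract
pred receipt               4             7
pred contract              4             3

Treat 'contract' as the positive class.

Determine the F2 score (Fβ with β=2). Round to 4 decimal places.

0.3191

Fβ = (1+β²)·TP / ((1+β²)·TP + β²·FN + FP), with β²=4
= 5·3 / (5·3 + 4·7 + 4) = 0.3191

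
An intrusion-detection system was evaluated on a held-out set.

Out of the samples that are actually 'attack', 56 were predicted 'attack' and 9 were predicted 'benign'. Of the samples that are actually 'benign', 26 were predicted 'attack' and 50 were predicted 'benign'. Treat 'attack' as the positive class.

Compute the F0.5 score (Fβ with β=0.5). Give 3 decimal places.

0.712

Fβ = (1+β²)·TP / ((1+β²)·TP + β²·FN + FP), with β²=1/4
= 1.25·56 / (1.25·56 + 0.25·9 + 26) = 0.712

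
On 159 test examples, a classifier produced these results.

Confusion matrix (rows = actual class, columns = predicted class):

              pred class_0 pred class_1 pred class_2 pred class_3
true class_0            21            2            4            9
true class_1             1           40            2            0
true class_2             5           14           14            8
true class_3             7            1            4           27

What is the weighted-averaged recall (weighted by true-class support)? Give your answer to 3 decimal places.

Per-class recall (TP/(TP+FN)):
  class_0: TP=21, FN=2+4+9=15 → 21/36 = 0.5833
  class_1: TP=40, FN=1+2+0=3 → 40/43 = 0.9302
  class_2: TP=14, FN=5+14+8=27 → 14/41 = 0.3415
  class_3: TP=27, FN=7+1+4=12 → 27/39 = 0.6923
Weighted-recall = Σ (supportᵢ/N)·recallᵢ with N=159: (36/159)·0.5833 + (43/159)·0.9302 + (41/159)·0.3415 + (39/159)·0.6923 = 0.642

0.642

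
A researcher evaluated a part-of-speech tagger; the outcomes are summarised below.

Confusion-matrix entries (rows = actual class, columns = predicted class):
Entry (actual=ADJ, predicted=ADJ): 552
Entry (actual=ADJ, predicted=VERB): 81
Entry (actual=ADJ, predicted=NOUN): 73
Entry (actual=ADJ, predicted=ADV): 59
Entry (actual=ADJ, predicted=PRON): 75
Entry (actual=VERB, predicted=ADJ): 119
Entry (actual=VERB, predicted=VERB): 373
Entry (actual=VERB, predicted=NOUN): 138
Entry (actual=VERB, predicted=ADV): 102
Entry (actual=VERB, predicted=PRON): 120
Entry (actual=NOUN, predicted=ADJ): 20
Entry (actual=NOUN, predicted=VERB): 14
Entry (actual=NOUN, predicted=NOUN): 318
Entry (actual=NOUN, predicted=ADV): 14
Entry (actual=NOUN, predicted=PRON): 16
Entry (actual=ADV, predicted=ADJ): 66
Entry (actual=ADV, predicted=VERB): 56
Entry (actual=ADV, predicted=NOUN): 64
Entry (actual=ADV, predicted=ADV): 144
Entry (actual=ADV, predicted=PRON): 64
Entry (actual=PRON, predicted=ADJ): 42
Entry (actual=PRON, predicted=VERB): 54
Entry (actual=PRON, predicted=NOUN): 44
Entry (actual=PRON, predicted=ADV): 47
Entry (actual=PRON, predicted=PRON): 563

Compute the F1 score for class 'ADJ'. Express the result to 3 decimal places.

0.674

Treat 'ADJ' as positive and all other classes as negative.
F1 score = 2·TP/(2·TP+FP+FN).
ADJ: TP=552, FP=119+20+66+42=247, FN=81+73+59+75=288 → 1104/1639 = 0.6736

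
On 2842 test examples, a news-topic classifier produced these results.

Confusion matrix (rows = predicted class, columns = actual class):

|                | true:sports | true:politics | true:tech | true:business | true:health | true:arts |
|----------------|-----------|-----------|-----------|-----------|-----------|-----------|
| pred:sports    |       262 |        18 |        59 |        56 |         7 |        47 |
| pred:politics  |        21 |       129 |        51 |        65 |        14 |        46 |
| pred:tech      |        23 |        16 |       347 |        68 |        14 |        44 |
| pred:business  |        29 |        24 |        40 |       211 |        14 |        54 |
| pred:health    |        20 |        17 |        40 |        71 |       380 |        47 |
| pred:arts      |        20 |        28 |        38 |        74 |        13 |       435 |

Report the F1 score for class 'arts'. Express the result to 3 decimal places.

One-vs-rest for 'arts': TP = diagonal; FP = other classes predicted 'arts'; FN = 'arts' predicted as other.
F1 score = 2·TP/(2·TP+FP+FN).
arts: TP=435, FP=20+28+38+74+13=173, FN=47+46+44+54+47=238 → 870/1281 = 0.6792

0.679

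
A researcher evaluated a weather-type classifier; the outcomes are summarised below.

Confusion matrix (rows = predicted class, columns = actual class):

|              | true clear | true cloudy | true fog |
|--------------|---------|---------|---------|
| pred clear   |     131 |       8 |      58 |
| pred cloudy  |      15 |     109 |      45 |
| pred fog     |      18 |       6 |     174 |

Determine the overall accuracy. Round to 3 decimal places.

0.734

Accuracy = trace / total = (131+109+174=414) / 564 = 414/564 = 0.734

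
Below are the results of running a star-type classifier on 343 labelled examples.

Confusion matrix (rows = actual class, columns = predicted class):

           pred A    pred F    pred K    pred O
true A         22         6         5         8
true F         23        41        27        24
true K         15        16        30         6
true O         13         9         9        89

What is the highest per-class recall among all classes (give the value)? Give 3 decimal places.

0.742

Per-class recall (TP/(TP+FN)):
  A: TP=22, FN=6+5+8=19 → 22/41 = 0.5366
  F: TP=41, FN=23+27+24=74 → 41/115 = 0.3565
  K: TP=30, FN=15+16+6=37 → 30/67 = 0.4478
  O: TP=89, FN=13+9+9=31 → 89/120 = 0.7417
Highest is class 'O' with recall = 0.742.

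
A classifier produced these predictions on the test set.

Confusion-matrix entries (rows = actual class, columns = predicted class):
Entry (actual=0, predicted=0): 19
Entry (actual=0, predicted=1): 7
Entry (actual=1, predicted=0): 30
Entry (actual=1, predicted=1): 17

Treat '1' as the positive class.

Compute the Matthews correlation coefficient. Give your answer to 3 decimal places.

MCC = (TP·TN − FP·FN) / √((TP+FP)(TP+FN)(TN+FP)(TN+FN))
Numerator = 17·19 − 7·30 = 113
Denominator = √(24·47·26·49) = √1437072 = 1198.7794
MCC = 113 / 1198.7794 = 0.094

0.094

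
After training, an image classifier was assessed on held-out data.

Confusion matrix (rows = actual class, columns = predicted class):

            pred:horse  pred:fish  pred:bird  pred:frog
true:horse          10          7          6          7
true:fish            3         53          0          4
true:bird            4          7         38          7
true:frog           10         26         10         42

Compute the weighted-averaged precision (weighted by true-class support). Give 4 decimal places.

Per-class precision (TP/(TP+FP)):
  horse: TP=10, FP=3+4+10=17 → 10/27 = 0.37037
  fish: TP=53, FP=7+7+26=40 → 53/93 = 0.56989
  bird: TP=38, FP=6+0+10=16 → 38/54 = 0.70370
  frog: TP=42, FP=7+4+7=18 → 42/60 = 0.70000
Weighted-precision = Σ (supportᵢ/N)·precisionᵢ with N=234: (30/234)·0.37037 + (60/234)·0.56989 + (56/234)·0.70370 + (88/234)·0.70000 = 0.6253

0.6253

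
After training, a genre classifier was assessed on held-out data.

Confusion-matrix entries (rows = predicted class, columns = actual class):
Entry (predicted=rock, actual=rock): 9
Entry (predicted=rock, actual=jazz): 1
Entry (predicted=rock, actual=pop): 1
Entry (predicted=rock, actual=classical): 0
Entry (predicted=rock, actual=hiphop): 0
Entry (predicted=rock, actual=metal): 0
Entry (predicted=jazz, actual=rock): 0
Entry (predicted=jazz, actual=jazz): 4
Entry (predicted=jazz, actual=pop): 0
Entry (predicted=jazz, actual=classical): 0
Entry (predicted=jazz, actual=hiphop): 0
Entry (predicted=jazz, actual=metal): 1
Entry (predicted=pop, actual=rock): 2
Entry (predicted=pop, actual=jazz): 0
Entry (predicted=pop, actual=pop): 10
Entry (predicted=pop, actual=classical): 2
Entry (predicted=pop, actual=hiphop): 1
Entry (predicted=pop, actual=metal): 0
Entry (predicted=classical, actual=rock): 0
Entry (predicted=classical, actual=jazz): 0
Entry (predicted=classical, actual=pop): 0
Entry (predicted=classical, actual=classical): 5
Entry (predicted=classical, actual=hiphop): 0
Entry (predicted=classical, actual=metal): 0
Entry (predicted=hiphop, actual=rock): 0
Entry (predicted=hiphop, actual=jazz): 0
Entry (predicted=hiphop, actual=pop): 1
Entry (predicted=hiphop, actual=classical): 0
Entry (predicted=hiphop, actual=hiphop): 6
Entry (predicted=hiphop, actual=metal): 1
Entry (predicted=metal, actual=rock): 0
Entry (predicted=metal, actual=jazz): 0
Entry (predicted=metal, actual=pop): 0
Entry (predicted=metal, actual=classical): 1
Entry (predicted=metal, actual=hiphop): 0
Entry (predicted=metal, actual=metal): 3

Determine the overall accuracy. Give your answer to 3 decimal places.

0.771

Accuracy = trace / total = (9+4+10+5+6+3=37) / 48 = 37/48 = 0.771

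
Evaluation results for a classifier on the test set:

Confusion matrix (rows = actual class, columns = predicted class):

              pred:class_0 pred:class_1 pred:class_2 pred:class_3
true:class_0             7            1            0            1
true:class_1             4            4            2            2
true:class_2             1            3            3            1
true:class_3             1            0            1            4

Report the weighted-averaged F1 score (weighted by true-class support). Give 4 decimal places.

Per-class F1 score (2·TP/(2·TP+FP+FN)):
  class_0: TP=7, FP=4+1+1=6, FN=1+0+1=2 → 14/22 = 0.63636
  class_1: TP=4, FP=1+3+0=4, FN=4+2+2=8 → 8/20 = 0.40000
  class_2: TP=3, FP=0+2+1=3, FN=1+3+1=5 → 6/14 = 0.42857
  class_3: TP=4, FP=1+2+1=4, FN=1+0+1=2 → 8/14 = 0.57143
Weighted-F1 score = Σ (supportᵢ/N)·F1 scoreᵢ with N=35: (9/35)·0.63636 + (12/35)·0.40000 + (8/35)·0.42857 + (6/35)·0.57143 = 0.4967

0.4967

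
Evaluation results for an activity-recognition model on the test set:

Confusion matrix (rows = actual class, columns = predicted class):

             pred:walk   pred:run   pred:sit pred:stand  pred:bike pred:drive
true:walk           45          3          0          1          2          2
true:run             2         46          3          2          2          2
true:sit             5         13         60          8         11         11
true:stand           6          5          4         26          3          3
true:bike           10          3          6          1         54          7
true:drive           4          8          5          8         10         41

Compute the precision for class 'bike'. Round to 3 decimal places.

precision = TP/(TP+FP).
bike: TP=54, FP=2+2+11+3+10=28 → 54/82 = 0.6585

0.659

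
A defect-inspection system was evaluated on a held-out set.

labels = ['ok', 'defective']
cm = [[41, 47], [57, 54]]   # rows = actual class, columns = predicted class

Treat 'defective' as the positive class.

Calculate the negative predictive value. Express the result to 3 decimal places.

0.418

NPV = TN/(TN+FN) = 41/(41+57) = 0.418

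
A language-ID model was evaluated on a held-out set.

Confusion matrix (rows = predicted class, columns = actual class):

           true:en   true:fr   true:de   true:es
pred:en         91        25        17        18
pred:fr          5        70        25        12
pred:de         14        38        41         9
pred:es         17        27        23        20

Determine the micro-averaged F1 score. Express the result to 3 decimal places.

0.491

Micro-averaging pools counts across classes: ΣTP=222, ΣFP=230, ΣFN=230.
Micro-F1 score = 2·TP/(2·TP+FP+FN) on pooled counts = 0.491 (equals overall accuracy in single-label multiclass).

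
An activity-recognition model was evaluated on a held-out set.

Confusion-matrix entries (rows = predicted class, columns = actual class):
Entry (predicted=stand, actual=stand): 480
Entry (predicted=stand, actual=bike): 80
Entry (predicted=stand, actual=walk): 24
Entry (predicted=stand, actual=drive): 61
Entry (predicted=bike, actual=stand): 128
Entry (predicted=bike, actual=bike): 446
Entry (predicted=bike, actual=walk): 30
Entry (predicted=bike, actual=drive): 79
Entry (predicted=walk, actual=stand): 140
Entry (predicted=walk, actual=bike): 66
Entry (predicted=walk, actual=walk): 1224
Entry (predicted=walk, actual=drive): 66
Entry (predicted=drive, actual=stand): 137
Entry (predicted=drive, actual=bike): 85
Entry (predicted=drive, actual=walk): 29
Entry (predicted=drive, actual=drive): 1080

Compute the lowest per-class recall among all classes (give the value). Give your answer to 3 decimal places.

Per-class recall (TP/(TP+FN)):
  stand: TP=480, FN=128+140+137=405 → 480/885 = 0.5424
  bike: TP=446, FN=80+66+85=231 → 446/677 = 0.6588
  walk: TP=1224, FN=24+30+29=83 → 1224/1307 = 0.9365
  drive: TP=1080, FN=61+79+66=206 → 1080/1286 = 0.8398
Lowest is class 'stand' with recall = 0.542.

0.542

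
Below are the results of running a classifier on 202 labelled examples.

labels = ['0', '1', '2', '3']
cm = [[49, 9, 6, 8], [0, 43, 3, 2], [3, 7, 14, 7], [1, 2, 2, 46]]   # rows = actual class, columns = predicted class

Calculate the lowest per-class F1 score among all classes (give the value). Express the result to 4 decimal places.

Per-class F1 score (2·TP/(2·TP+FP+FN)):
  0: TP=49, FP=0+3+1=4, FN=9+6+8=23 → 98/125 = 0.78400
  1: TP=43, FP=9+7+2=18, FN=0+3+2=5 → 86/109 = 0.78899
  2: TP=14, FP=6+3+2=11, FN=3+7+7=17 → 28/56 = 0.50000
  3: TP=46, FP=8+2+7=17, FN=1+2+2=5 → 92/114 = 0.80702
Lowest is class '2' with F1 score = 0.5000.

0.5000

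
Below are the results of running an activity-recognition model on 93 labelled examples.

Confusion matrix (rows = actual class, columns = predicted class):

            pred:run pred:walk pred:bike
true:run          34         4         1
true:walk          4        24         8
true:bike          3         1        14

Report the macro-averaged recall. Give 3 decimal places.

Per-class recall (TP/(TP+FN)):
  run: TP=34, FN=4+1=5 → 34/39 = 0.8718
  walk: TP=24, FN=4+8=12 → 24/36 = 0.6667
  bike: TP=14, FN=3+1=4 → 14/18 = 0.7778
Macro-recall = mean = (0.8718 + 0.6667 + 0.7778) / 3 = 0.772

0.772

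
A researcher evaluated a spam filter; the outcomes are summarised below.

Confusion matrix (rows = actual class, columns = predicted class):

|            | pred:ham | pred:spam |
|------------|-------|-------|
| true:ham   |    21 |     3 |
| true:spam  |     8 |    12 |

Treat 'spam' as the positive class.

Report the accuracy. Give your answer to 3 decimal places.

0.750

Accuracy = (TP+TN)/N = (12+21)/44 = 0.750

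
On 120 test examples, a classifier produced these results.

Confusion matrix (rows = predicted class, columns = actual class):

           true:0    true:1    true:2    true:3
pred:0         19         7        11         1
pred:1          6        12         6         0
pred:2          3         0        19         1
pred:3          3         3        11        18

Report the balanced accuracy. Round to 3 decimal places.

0.616

Balanced accuracy = mean of per-class recall.
  0: recall = 19/31 = 0.6129
  1: recall = 12/22 = 0.5455
  2: recall = 19/47 = 0.4043
  3: recall = 18/20 = 0.9000
Mean = (0.6129 + 0.5455 + 0.4043 + 0.9000) / 4 = 0.616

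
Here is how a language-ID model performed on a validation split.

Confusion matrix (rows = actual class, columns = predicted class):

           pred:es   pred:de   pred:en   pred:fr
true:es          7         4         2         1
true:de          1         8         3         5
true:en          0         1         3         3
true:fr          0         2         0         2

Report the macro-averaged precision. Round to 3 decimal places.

Per-class precision (TP/(TP+FP)):
  es: TP=7, FP=1+0+0=1 → 7/8 = 0.8750
  de: TP=8, FP=4+1+2=7 → 8/15 = 0.5333
  en: TP=3, FP=2+3+0=5 → 3/8 = 0.3750
  fr: TP=2, FP=1+5+3=9 → 2/11 = 0.1818
Macro-precision = mean = (0.8750 + 0.5333 + 0.3750 + 0.1818) / 4 = 0.491

0.491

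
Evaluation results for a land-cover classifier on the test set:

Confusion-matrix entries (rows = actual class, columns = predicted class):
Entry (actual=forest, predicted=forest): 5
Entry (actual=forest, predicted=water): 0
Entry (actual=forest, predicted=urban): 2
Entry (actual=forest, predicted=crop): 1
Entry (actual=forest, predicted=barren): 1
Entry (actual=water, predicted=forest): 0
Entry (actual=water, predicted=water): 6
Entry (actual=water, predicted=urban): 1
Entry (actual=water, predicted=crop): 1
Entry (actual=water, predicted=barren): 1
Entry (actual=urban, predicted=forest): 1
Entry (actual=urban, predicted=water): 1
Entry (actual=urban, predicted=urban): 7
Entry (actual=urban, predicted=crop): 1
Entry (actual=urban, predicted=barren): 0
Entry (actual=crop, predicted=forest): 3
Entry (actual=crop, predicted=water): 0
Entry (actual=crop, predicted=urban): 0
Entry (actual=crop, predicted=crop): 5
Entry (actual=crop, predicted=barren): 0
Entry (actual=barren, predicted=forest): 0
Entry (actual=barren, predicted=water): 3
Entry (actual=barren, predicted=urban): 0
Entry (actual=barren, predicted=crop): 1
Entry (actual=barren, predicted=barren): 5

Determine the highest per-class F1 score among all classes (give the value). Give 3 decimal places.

0.700

Per-class F1 score (2·TP/(2·TP+FP+FN)):
  forest: TP=5, FP=0+1+3+0=4, FN=0+2+1+1=4 → 10/18 = 0.5556
  water: TP=6, FP=0+1+0+3=4, FN=0+1+1+1=3 → 12/19 = 0.6316
  urban: TP=7, FP=2+1+0+0=3, FN=1+1+1+0=3 → 14/20 = 0.7000
  crop: TP=5, FP=1+1+1+1=4, FN=3+0+0+0=3 → 10/17 = 0.5882
  barren: TP=5, FP=1+1+0+0=2, FN=0+3+0+1=4 → 10/16 = 0.6250
Highest is class 'urban' with F1 score = 0.700.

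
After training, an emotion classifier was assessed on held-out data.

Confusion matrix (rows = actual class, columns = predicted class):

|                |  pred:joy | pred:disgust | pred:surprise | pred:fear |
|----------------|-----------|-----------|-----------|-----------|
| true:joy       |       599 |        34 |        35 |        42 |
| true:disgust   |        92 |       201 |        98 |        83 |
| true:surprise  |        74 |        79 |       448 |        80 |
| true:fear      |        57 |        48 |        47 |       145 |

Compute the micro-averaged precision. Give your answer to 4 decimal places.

Micro-averaging pools counts across classes: ΣTP=1393, ΣFP=769, ΣFN=769.
Micro-precision = TP/(TP+FP) on pooled counts = 0.6443 (equals overall accuracy in single-label multiclass).

0.6443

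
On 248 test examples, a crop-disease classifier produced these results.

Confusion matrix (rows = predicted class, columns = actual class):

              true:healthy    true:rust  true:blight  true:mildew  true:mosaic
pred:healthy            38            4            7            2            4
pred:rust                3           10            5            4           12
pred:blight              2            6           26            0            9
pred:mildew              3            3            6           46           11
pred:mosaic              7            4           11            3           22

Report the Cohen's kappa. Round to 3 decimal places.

0.461

Observed agreement pₒ = trace/N = 142/248 = 0.5726
Expected agreement pₑ = Σ (rowᵢ·colᵢ)/N² = (53·55 + 27·34 + 55·43 + 55·69 + 58·47)/248² = 0.2068
κ = (pₒ − pₑ)/(1 − pₑ) = (0.5726 − 0.2068)/(1 − 0.2068) = 0.461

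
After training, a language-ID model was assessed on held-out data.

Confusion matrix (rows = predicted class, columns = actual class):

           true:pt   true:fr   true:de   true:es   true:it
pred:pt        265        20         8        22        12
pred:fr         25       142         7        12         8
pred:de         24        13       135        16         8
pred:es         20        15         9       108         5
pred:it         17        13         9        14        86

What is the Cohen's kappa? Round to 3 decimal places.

0.647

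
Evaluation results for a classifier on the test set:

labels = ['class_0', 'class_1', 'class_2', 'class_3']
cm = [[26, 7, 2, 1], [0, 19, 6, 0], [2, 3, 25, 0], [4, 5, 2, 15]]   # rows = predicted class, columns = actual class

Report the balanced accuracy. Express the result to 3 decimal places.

0.756

Balanced accuracy = mean of per-class recall.
  class_0: recall = 26/32 = 0.8125
  class_1: recall = 19/34 = 0.5588
  class_2: recall = 25/35 = 0.7143
  class_3: recall = 15/16 = 0.9375
Mean = (0.8125 + 0.5588 + 0.7143 + 0.9375) / 4 = 0.756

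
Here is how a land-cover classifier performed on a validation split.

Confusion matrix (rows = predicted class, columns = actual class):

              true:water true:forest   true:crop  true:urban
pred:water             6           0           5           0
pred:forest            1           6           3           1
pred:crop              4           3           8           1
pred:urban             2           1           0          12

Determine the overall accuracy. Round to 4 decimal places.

0.6038

Accuracy = trace / total = (6+6+8+12=32) / 53 = 32/53 = 0.6038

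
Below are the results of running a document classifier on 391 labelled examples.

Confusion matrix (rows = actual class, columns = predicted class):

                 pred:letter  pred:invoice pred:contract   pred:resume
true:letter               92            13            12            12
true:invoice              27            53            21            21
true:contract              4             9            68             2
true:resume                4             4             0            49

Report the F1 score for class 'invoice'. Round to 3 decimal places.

0.527

Take TP from the diagonal, FP from the rest of the 'invoice' prediction marginal, FN from the rest of the 'invoice' actual marginal.
F1 score = 2·TP/(2·TP+FP+FN).
invoice: TP=53, FP=13+9+4=26, FN=27+21+21=69 → 106/201 = 0.5274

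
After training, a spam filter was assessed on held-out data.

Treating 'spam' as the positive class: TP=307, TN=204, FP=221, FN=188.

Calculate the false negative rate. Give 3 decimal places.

0.380

FNR = FN/(FN+TP) = 188/(188+307) = 0.380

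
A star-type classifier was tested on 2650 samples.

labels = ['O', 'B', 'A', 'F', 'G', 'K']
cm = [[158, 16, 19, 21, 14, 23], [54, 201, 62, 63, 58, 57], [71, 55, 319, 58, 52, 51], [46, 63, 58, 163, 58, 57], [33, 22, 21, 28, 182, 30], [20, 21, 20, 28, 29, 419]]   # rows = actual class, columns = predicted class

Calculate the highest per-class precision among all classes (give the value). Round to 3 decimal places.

0.658

Per-class precision (TP/(TP+FP)):
  O: TP=158, FP=54+71+46+33+20=224 → 158/382 = 0.4136
  B: TP=201, FP=16+55+63+22+21=177 → 201/378 = 0.5317
  A: TP=319, FP=19+62+58+21+20=180 → 319/499 = 0.6393
  F: TP=163, FP=21+63+58+28+28=198 → 163/361 = 0.4515
  G: TP=182, FP=14+58+52+58+29=211 → 182/393 = 0.4631
  K: TP=419, FP=23+57+51+57+30=218 → 419/637 = 0.6578
Highest is class 'K' with precision = 0.658.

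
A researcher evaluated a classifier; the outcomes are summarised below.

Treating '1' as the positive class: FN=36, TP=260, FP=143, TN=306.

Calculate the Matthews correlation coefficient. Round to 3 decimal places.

0.550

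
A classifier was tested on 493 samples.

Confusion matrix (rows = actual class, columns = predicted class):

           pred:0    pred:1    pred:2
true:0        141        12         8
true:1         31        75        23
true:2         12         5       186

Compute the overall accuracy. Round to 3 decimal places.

0.815

Accuracy = trace / total = (141+75+186=402) / 493 = 402/493 = 0.815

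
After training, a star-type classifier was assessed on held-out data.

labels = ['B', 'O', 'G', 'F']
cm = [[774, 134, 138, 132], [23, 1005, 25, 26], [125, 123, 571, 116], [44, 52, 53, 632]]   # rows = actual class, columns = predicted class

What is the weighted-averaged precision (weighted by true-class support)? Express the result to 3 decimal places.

0.753

Per-class precision (TP/(TP+FP)):
  B: TP=774, FP=23+125+44=192 → 774/966 = 0.8012
  O: TP=1005, FP=134+123+52=309 → 1005/1314 = 0.7648
  G: TP=571, FP=138+25+53=216 → 571/787 = 0.7255
  F: TP=632, FP=132+26+116=274 → 632/906 = 0.6976
Weighted-precision = Σ (supportᵢ/N)·precisionᵢ with N=3973: (1178/3973)·0.8012 + (1079/3973)·0.7648 + (935/3973)·0.7255 + (781/3973)·0.6976 = 0.753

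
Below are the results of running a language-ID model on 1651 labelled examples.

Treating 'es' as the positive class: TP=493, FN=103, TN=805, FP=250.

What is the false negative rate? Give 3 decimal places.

FNR = FN/(FN+TP) = 103/(103+493) = 0.173

0.173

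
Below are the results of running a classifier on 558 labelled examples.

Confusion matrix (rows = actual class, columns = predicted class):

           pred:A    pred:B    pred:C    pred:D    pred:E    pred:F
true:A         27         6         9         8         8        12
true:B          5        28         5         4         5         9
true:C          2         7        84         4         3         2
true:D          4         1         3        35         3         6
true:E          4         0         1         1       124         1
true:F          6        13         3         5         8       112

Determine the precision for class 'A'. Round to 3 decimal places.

One-vs-rest for 'A': TP = diagonal; FP = other classes predicted 'A'; FN = 'A' predicted as other.
precision = TP/(TP+FP).
A: TP=27, FP=5+2+4+4+6=21 → 27/48 = 0.5625

0.563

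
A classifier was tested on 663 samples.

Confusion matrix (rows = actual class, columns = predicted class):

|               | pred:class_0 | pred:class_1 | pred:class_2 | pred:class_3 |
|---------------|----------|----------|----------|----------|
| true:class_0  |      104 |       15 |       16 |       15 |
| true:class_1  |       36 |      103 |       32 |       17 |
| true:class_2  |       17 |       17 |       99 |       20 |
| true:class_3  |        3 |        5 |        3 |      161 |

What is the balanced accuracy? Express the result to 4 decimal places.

0.7061

Balanced accuracy = mean of per-class recall.
  class_0: recall = 104/150 = 0.69333
  class_1: recall = 103/188 = 0.54787
  class_2: recall = 99/153 = 0.64706
  class_3: recall = 161/172 = 0.93605
Mean = (0.69333 + 0.54787 + 0.64706 + 0.93605) / 4 = 0.7061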